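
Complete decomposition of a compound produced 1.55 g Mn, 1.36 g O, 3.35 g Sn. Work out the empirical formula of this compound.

n(Mn) = 1.55/54.94 = 0.02821, n(O) = 1.36/16.00 = 0.085, n(Sn) = 3.35/118.71 = 0.02822
Ratios (÷ 0.02821): Mn 1.000, O 3.013, Sn 1.000
Ratio ≈ 1:3:1, so the empirical formula is MnO3Sn

MnO3Sn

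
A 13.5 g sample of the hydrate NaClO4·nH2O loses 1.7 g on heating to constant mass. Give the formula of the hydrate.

NaClO4·H2O

Mass of anhydrous NaClO4 = 13.5 − 1.7 = 11.8 g
mol H2O = 1.7 / 18.02 = 0.09434
Molar mass of NaClO4 = 122.44 g/mol → mol NaClO4 = 11.8 / 122.44 = 0.09637
n = 0.09434 / 0.09637 = 0.98 ≈ 1 → NaClO4·H2O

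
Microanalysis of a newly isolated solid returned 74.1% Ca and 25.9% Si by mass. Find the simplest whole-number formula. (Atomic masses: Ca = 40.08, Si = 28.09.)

Ca2Si

Assume 100 g: 74.1 g Ca, 25.9 g Si.
Moles — Ca: 74.1 / 40.08 = 1.849 mol; Si: 25.9 / 28.09 = 0.922 mol
Ratios (÷ 0.922): Ca 2.005, Si 1.000
→ Ca2Si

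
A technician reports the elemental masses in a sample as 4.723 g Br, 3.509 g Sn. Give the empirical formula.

Br: 4.723 g ÷ 79.90 g/mol = 0.05911 mol
Sn: 3.509 g ÷ 118.71 g/mol = 0.02956 mol
Ratios (÷ 0.02956): Br 2.000, Sn 1.000
Ratio ≈ 2:1, so the empirical formula is Br2Sn

Br2Sn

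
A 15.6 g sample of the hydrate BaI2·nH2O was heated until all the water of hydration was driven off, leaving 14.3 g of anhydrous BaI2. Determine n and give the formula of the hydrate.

BaI2·2H2O

Mass of water lost = 15.6 − 14.3 = 1.3 g → 1.3 / 18.02 = 0.07214 mol H2O
Molar mass of BaI2 = 391.13 g/mol → mol BaI2 = 14.3 / 391.13 = 0.03656
n = 0.07214 / 0.03656 = 1.97 ≈ 2 → BaI2·2H2O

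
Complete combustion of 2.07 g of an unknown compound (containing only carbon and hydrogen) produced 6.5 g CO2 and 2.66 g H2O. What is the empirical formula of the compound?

CH2

mol C = 6.5 / 44.01 = 0.1477; mass C = 0.1477 × 12.01 = 1.774 g
mol H = 2 × (2.66 / 18.02) = 0.2952; mass H = 0.2952 × 1.008 = 0.2976 g
Ratios (÷ 0.1477): C 1.000, H 1.999
Ratio ≈ 1:2, so the empirical formula is CH2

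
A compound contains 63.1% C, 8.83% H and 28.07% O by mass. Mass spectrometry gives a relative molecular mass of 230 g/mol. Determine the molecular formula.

Assume 100 g: 63.1 g C, 8.83 g H, 28.07 g O.
C: 63.1 g ÷ 12.01 g/mol = 5.254 mol
H: 8.83 g ÷ 1.008 g/mol = 8.76 mol
O: 28.07 g ÷ 16.00 g/mol = 1.754 mol
Ratios (÷ 1.754): C 2.995, H 4.993, O 1.000
≈ 3:5:1 → C3H5O
Empirical-formula mass = 57.07 g/mol
n = 230 / 57.07 = 4.03 ≈ 4
Molecular formula = (C3H5O)×4 = C12H20O4

C12H20O4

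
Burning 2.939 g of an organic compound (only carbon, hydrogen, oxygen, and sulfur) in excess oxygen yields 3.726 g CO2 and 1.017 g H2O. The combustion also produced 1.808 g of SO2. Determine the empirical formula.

C3H4O2S

mol C = 3.726 / 44.01 = 0.08466; mass C = 0.08466 × 12.01 = 1.017 g
mol H = 2 × (1.017 / 18.02) = 0.1129; mass H = 0.1129 × 1.008 = 0.1138 g
mol S = 1.808 / 64.07 = 0.02822; mass S = 0.9050 g
mass O = 2.939 − (2.036) = 0.9034 g → mol O = 0.05646
Smallest is S at 0.02822 mol; normalising gives C 3.000, H 4.000, O 2.001, S 1.000
≈ 3:4:2:1 → C3H4O2S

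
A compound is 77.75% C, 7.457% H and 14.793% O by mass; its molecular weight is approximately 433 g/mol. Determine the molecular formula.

C28H32O4

Assume 100 g: 77.75 g C, 7.457 g H, 14.793 g O.
n(C) = 77.75/12.01 = 6.474, n(H) = 7.457/1.008 = 7.398, n(O) = 14.793/16.00 = 0.9246
Ratios (÷ 0.9246): C 7.002, H 8.001, O 1.000
Ratio ≈ 7:8:1, so the empirical formula is C7H8O
Empirical-formula mass = 108.13 g/mol
n = 433 / 108.13 = 4.00 ≈ 4
Molecular formula = (C7H8O)×4 = C28H32O4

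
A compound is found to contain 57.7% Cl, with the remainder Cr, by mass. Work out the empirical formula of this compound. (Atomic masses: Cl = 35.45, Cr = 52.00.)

Cl2Cr

Assume 100 g: 57.7 g Cl, 42.3 g Cr.
Moles — Cl: 57.7 / 35.45 = 1.628 mol; Cr: 42.3 / 52.00 = 0.8135 mol
Smallest is Cr at 0.8135 mol; normalising gives Cl 2.001, Cr 1.000
≈ 2:1 → Cl2Cr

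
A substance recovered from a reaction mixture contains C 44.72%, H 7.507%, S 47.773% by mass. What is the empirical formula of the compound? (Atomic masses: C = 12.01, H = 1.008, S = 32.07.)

C5H10S2

Assume 100 g: 44.72 g C, 7.507 g H, 47.773 g S.
C: 44.72 g ÷ 12.01 g/mol = 3.724 mol
H: 7.507 g ÷ 1.008 g/mol = 7.447 mol
S: 47.773 g ÷ 32.07 g/mol = 1.49 mol
Ratios (÷ 1.49): C 2.500, H 4.999, S 1.000
Multiply by 2: C 5.00, H 10.00, S 2.00 → C5H10S2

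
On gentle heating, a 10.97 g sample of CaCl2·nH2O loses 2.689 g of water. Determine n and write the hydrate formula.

Mass of anhydrous CaCl2 = 10.97 − 2.689 = 8.281 g
mol H2O = 2.689 / 18.02 = 0.1492
Molar mass of CaCl2 = 110.98 g/mol → mol CaCl2 = 8.281 / 110.98 = 0.07462
n = 0.1492 / 0.07462 = 2.00 ≈ 2 → CaCl2·2H2O

CaCl2·2H2O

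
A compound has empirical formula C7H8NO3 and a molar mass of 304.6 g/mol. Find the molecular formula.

C14H16N2O6

Empirical-formula mass = 154.14 g/mol
n = 304.6 / 154.14 = 1.98 ≈ 2
Molecular formula = (C7H8NO3)2 = C14H16N2O6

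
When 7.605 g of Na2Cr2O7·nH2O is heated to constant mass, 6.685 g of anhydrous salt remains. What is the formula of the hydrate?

Mass of water lost = 7.605 − 6.685 = 0.92 g → 0.92 / 18.02 = 0.05105 mol H2O
Molar mass of Na2Cr2O7 = 261.98 g/mol → mol Na2Cr2O7 = 6.685 / 261.98 = 0.02552
n = 0.05105 / 0.02552 = 2.00 ≈ 2 → Na2Cr2O7·2H2O

Na2Cr2O7·2H2O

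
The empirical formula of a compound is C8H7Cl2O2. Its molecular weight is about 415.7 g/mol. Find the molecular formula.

C16H14Cl4O4

Empirical-formula mass = 206.04 g/mol
n = 415.7 / 206.04 = 2.02 ≈ 2
Molecular formula = (C8H7Cl2O2)2 = C16H14Cl4O4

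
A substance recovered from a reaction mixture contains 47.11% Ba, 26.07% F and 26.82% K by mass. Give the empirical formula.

Assume 100 g: 47.11 g Ba, 26.07 g F, 26.82 g K.
Moles — Ba: 47.11 / 137.33 = 0.343 mol; F: 26.07 / 19.00 = 1.372 mol; K: 26.82 / 39.10 = 0.6859 mol
Smallest is Ba at 0.343 mol; normalising gives Ba 1.000, F 4.000, K 2.000
Ratio ≈ 1:4:2, so the empirical formula is BaF4K2

BaF4K2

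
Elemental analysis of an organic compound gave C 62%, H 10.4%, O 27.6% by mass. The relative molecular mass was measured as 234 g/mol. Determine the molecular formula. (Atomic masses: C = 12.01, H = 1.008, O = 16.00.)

Assume 100 g: 62 g C, 10.4 g H, 27.6 g O.
C: 62 g ÷ 12.01 g/mol = 5.162 mol
H: 10.4 g ÷ 1.008 g/mol = 10.32 mol
O: 27.6 g ÷ 16.00 g/mol = 1.725 mol
Smallest is O at 1.725 mol; normalising gives C 2.993, H 5.981, O 1.000
≈ 3:6:1 → C3H6O
Empirical-formula mass = 58.08 g/mol
n = 234 / 58.08 = 4.03 ≈ 4
Molecular formula = (C3H6O)×4 = C12H24O4

C12H24O4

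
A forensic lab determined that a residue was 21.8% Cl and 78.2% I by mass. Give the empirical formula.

ClI

Assume 100 g: 21.8 g Cl, 78.2 g I.
Moles — Cl: 21.8 / 35.45 = 0.615 mol; I: 78.2 / 126.90 = 0.6162 mol
Divide by the smallest (0.615 mol Cl): Cl 1.000, I 1.002
→ ClI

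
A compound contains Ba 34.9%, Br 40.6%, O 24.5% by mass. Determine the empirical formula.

Assume 100 g: 34.9 g Ba, 40.6 g Br, 24.5 g O.
n(Ba) = 34.9/137.33 = 0.2541, n(Br) = 40.6/79.90 = 0.5081, n(O) = 24.5/16.00 = 1.531
Ratios (÷ 0.2541): Ba 1.000, Br 1.999, O 6.025
→ BaBr2O6

BaBr2O6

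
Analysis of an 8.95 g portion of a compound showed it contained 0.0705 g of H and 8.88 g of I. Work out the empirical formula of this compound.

HI

Moles — H: 0.0705 / 1.008 = 0.06994 mol; I: 8.88 / 126.90 = 0.06998 mol
Ratios (÷ 0.06994): H 1.000, I 1.001
Ratio ≈ 1:1, so the empirical formula is HI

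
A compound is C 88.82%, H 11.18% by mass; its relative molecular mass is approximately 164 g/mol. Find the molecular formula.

C12H18

Assume 100 g: 88.82 g C, 11.18 g H.
C: 88.82 g ÷ 12.01 g/mol = 7.396 mol
H: 11.18 g ÷ 1.008 g/mol = 11.09 mol
Smallest is C at 7.396 mol; normalising gives C 1.000, H 1.500
Scaling by 2: C 2.00, H 3.00 → C2H3
Empirical-formula mass = 27.04 g/mol
n = 164 / 27.04 = 6.06 ≈ 6
Molecular formula = (C2H3)×6 = C12H18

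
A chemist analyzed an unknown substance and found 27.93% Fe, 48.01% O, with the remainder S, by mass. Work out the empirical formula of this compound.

Assume 100 g: 27.93 g Fe, 48.01 g O, 24.06 g S.
n(Fe) = 27.93/55.85 = 0.5001, n(O) = 48.01/16.00 = 3.001, n(S) = 24.06/32.07 = 0.7502
Ratios (÷ 0.5001): Fe 1.000, O 6.000, S 1.500
Scaling by 2: Fe 2.00, O 12.00, S 3.00 → Fe2O12S3

Fe2O12S3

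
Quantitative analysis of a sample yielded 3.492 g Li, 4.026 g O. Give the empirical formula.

Li2O

n(Li) = 3.492/6.94 = 0.5032, n(O) = 4.026/16.00 = 0.2516
Divide by the smallest (0.2516 mol O): Li 2.000, O 1.000
→ Li2O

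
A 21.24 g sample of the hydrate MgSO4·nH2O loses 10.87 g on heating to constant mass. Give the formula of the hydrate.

Mass of anhydrous MgSO4 = 21.24 − 10.87 = 10.37 g
mol H2O = 10.87 / 18.02 = 0.6032
Molar mass of MgSO4 = 120.38 g/mol → mol MgSO4 = 10.37 / 120.38 = 0.08614
n = 0.6032 / 0.08614 = 7.00 ≈ 7 → MgSO4·7H2O

MgSO4·7H2O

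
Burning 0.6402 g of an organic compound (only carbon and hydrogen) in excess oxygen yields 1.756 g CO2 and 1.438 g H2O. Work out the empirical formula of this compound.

CH4

mol C = 1.756 / 44.01 = 0.03990; mass C = 0.03990 × 12.01 = 0.4792 g
mol H = 2 × (1.438 / 18.02) = 0.1596; mass H = 0.1596 × 1.008 = 0.1609 g
Smallest is C at 0.0399 mol; normalising gives C 1.000, H 4.000
Ratio ≈ 1:4, so the empirical formula is CH4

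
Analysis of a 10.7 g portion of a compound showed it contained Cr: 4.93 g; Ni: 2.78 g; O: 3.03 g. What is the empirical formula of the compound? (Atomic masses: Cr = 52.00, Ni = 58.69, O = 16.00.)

Cr2NiO4

n(Cr) = 4.93/52.00 = 0.09481, n(Ni) = 2.78/58.69 = 0.04737, n(O) = 3.03/16.00 = 0.1894
Divide by the smallest (0.04737 mol Ni): Cr 2.002, Ni 1.000, O 3.998
Ratio ≈ 2:1:4, so the empirical formula is Cr2NiO4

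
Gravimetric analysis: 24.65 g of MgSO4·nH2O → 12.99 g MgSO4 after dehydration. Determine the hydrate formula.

MgSO4·6H2O

Mass of water lost = 24.65 − 12.99 = 11.66 g → 11.66 / 18.02 = 0.6471 mol H2O
Molar mass of MgSO4 = 120.38 g/mol → mol MgSO4 = 12.99 / 120.38 = 0.1079
n = 0.6471 / 0.1079 = 6.00 ≈ 6 → MgSO4·6H2O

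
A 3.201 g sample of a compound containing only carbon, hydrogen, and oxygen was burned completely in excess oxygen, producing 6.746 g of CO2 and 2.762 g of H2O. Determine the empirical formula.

mol C = 6.746 / 44.01 = 0.1533; mass C = 0.1533 × 12.01 = 1.841 g
mol H = 2 × (2.762 / 18.02) = 0.3065; mass H = 0.3065 × 1.008 = 0.3090 g
mass O = 3.201 − (2.150) = 1.051 g → mol O = 0.06569
Smallest is O at 0.06569 mol; normalising gives C 2.333, H 4.666, O 1.000
Multiply by 3: C 7.00, H 14.00, O 3.00 → C7H14O3

C7H14O3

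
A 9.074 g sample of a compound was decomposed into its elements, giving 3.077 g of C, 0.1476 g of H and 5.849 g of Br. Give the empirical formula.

C: 3.077 g ÷ 12.01 g/mol = 0.2562 mol
H: 0.1476 g ÷ 1.008 g/mol = 0.1464 mol
Br: 5.849 g ÷ 79.90 g/mol = 0.0732 mol
Divide by the smallest (0.0732 mol Br): C 3.500, H 2.000, Br 1.000
Scaling by 2: C 7.00, H 4.00, Br 2.00 → C7H4Br2

C7H4Br2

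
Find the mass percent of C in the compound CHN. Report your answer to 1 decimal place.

44.4%

Molar mass = 1(12.01) + 1(1.008) + 1(14.01) = 27.028 g/mol
Mass of C per mole = 1 × 12.01 = 12.010 g
% C = 12.010 / 27.028 × 100 = 44.4%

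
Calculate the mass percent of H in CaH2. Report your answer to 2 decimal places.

Molar mass = 1(40.08) + 2(1.008) = 42.096 g/mol
Mass of H per mole = 2 × 1.008 = 2.016 g
% H = 2.016 / 42.096 × 100 = 4.79%

4.79%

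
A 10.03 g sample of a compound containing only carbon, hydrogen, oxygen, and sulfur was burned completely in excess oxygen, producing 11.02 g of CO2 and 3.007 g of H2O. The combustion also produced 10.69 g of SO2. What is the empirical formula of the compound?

mol C = 11.02 / 44.01 = 0.2504; mass C = 0.2504 × 12.01 = 3.007 g
mol H = 2 × (3.007 / 18.02) = 0.3337; mass H = 0.3337 × 1.008 = 0.3364 g
mol S = 10.69 / 64.07 = 0.1668; mass S = 5.351 g
mass O = 10.03 − (8.695) = 1.335 g → mol O = 0.08347
Ratios (÷ 0.08347): C 3.000, H 3.998, O 1.000, S 1.999
≈ 3:4:1:2 → C3H4OS2

C3H4OS2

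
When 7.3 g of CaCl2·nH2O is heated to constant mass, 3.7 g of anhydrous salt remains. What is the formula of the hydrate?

CaCl2·6H2O

Mass of water lost = 7.3 − 3.7 = 3.6 g → 3.6 / 18.02 = 0.1998 mol H2O
Molar mass of CaCl2 = 110.98 g/mol → mol CaCl2 = 3.7 / 110.98 = 0.03334
n = 0.1998 / 0.03334 = 5.99 ≈ 6 → CaCl2·6H2O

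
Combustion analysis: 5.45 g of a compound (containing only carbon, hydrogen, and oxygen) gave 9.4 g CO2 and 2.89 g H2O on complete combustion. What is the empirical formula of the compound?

mol C = 9.4 / 44.01 = 0.2136; mass C = 0.2136 × 12.01 = 2.565 g
mol H = 2 × (2.89 / 18.02) = 0.3208; mass H = 0.3208 × 1.008 = 0.3233 g
mass O = 5.45 − (2.889) = 2.561 g → mol O = 0.1601
Divide by the smallest (0.1601 mol O): C 1.334, H 2.004, O 1.000
Scaling by 3: C 4.00, H 6.01, O 3.00 → C4H6O3

C4H6O3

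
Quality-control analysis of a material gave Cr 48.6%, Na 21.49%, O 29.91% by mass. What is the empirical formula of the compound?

Assume 100 g: 48.6 g Cr, 21.49 g Na, 29.91 g O.
n(Cr) = 48.6/52.00 = 0.9346, n(Na) = 21.49/22.99 = 0.9348, n(O) = 29.91/16.00 = 1.869
Ratios (÷ 0.9346): Cr 1.000, Na 1.000, O 2.000
≈ 1:1:2 → CrNaO2

CrNaO2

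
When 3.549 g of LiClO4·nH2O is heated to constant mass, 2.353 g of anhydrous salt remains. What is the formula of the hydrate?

LiClO4·3H2O

Mass of water lost = 3.549 − 2.353 = 1.196 g → 1.196 / 18.02 = 0.06637 mol H2O
Molar mass of LiClO4 = 106.39 g/mol → mol LiClO4 = 2.353 / 106.39 = 0.02212
n = 0.06637 / 0.02212 = 3.00 ≈ 3 → LiClO4·3H2O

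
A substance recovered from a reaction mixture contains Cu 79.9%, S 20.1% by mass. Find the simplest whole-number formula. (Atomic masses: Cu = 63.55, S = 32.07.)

Assume 100 g: 79.9 g Cu, 20.1 g S.
n(Cu) = 79.9/63.55 = 1.257, n(S) = 20.1/32.07 = 0.6268
Ratios (÷ 0.6268): Cu 2.006, S 1.000
≈ 2:1 → Cu2S

Cu2S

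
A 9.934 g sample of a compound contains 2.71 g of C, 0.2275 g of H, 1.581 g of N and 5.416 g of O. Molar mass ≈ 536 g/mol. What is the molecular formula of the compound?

C12H12N6O18

Moles — C: 2.71 / 12.01 = 0.2256 mol; H: 0.2275 / 1.008 = 0.2257 mol; N: 1.581 / 14.01 = 0.1128 mol; O: 5.416 / 16.00 = 0.3385 mol
Ratios (÷ 0.1128): C 2.000, H 2.000, N 1.000, O 3.000
Ratio ≈ 2:2:1:3, so the empirical formula is C2H2NO3
Empirical-formula mass = 88.05 g/mol
n = 536 / 88.05 = 6.09 ≈ 6
Molecular formula = (C2H2NO3)×6 = C12H12N6O18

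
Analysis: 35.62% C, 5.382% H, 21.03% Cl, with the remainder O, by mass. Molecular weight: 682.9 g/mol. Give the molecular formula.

Assume 100 g: 35.62 g C, 5.382 g H, 21.03 g Cl, 37.968 g O.
n(C) = 35.62/12.01 = 2.966, n(H) = 5.382/1.008 = 5.339, n(Cl) = 21.03/35.45 = 0.5932, n(O) = 37.968/16.00 = 2.373
Divide by the smallest (0.5932 mol Cl): C 5.000, H 9.000, Cl 1.000, O 4.000
≈ 5:9:1:4 → C5H9ClO4
Empirical-formula mass = 168.57 g/mol
n = 682.9 / 168.57 = 4.05 ≈ 4
Molecular formula = (C5H9ClO4)×4 = C20H36Cl4O16

C20H36Cl4O16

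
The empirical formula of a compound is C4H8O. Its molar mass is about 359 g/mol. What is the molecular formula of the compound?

C20H40O5

Empirical-formula mass = 72.10 g/mol
n = 359 / 72.10 = 4.98 ≈ 5
Molecular formula = (C4H8O)5 = C20H40O5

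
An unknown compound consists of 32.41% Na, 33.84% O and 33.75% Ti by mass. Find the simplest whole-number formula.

Assume 100 g: 32.41 g Na, 33.84 g O, 33.75 g Ti.
n(Na) = 32.41/22.99 = 1.41, n(O) = 33.84/16.00 = 2.115, n(Ti) = 33.75/47.87 = 0.705
Ratios (÷ 0.705): Na 2.000, O 3.000, Ti 1.000
≈ 2:3:1 → Na2O3Ti

Na2O3Ti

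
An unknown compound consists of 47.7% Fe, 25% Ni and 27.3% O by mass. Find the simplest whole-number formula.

Assume 100 g: 47.7 g Fe, 25 g Ni, 27.3 g O.
Fe: 47.7 g ÷ 55.85 g/mol = 0.8541 mol
Ni: 25 g ÷ 58.69 g/mol = 0.426 mol
O: 27.3 g ÷ 16.00 g/mol = 1.706 mol
Divide by the smallest (0.426 mol Ni): Fe 2.005, Ni 1.000, O 4.006
Ratio ≈ 2:1:4, so the empirical formula is Fe2NiO4

Fe2NiO4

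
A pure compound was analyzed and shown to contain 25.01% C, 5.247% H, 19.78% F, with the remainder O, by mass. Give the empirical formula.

Assume 100 g: 25.01 g C, 5.247 g H, 19.78 g F, 49.963 g O.
Moles — C: 25.01 / 12.01 = 2.082 mol; H: 5.247 / 1.008 = 5.205 mol; F: 19.78 / 19.00 = 1.041 mol; O: 49.963 / 16.00 = 3.123 mol
Ratios (÷ 1.041): C 2.000, H 5.000, F 1.000, O 3.000
≈ 2:5:1:3 → C2H5FO3

C2H5FO3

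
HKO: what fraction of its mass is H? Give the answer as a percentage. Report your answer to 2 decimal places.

Molar mass = 1(1.008) + 1(39.10) + 1(16.00) = 56.108 g/mol
Mass of H per mole = 1 × 1.008 = 1.008 g
% H = 1.008 / 56.108 × 100 = 1.80%

1.80%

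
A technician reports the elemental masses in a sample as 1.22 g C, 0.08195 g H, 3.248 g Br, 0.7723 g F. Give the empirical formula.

C5H4Br2F2

Moles — C: 1.22 / 12.01 = 0.1016 mol; H: 0.08195 / 1.008 = 0.0813 mol; Br: 3.248 / 79.90 = 0.04065 mol; F: 0.7723 / 19.00 = 0.04065 mol
Divide by the smallest (0.04065 mol F): C 2.499, H 2.000, Br 1.000, F 1.000
×2: C 5.00, H 4.00, Br 2.00, F 2.00 → C5H4Br2F2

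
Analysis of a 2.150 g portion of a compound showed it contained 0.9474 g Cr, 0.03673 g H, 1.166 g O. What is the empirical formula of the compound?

CrH2O4

n(Cr) = 0.9474/52.00 = 0.01822, n(H) = 0.03673/1.008 = 0.03644, n(O) = 1.166/16.00 = 0.07287
Ratios (÷ 0.01822): Cr 1.000, H 2.000, O 4.000
→ CrH2O4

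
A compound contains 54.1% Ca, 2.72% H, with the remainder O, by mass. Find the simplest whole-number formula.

Assume 100 g: 54.1 g Ca, 2.72 g H, 43.18 g O.
Moles — Ca: 54.1 / 40.08 = 1.35 mol; H: 2.72 / 1.008 = 2.698 mol; O: 43.18 / 16.00 = 2.699 mol
Divide by the smallest (1.35 mol Ca): Ca 1.000, H 1.999, O 1.999
≈ 1:2:2 → CaH2O2

CaH2O2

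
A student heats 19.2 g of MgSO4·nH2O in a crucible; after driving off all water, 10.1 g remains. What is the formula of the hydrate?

MgSO4·6H2O

Mass of water lost = 19.2 − 10.1 = 9.1 g → 9.1 / 18.02 = 0.505 mol H2O
Molar mass of MgSO4 = 120.38 g/mol → mol MgSO4 = 10.1 / 120.38 = 0.0839
n = 0.505 / 0.0839 = 6.02 ≈ 6 → MgSO4·6H2O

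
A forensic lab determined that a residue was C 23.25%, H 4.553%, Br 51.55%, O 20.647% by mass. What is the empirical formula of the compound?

Assume 100 g: 23.25 g C, 4.553 g H, 51.55 g Br, 20.647 g O.
Moles — C: 23.25 / 12.01 = 1.936 mol; H: 4.553 / 1.008 = 4.517 mol; Br: 51.55 / 79.90 = 0.6452 mol; O: 20.647 / 16.00 = 1.29 mol
Smallest is Br at 0.6452 mol; normalising gives C 3.001, H 7.001, Br 1.000, O 2.000
≈ 3:7:1:2 → C3H7BrO2

C3H7BrO2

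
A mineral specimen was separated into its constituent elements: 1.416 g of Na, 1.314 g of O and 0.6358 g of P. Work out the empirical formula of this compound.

Na3O4P

n(Na) = 1.416/22.99 = 0.06159, n(O) = 1.314/16.00 = 0.08213, n(P) = 0.6358/30.97 = 0.02053
Ratios (÷ 0.02053): Na 3.000, O 4.000, P 1.000
→ Na3O4P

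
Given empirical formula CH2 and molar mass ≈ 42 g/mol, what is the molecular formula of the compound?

Empirical-formula mass = 14.03 g/mol
n = 42 / 14.03 = 2.99 ≈ 3
Molecular formula = (CH2)3 = C3H6

C3H6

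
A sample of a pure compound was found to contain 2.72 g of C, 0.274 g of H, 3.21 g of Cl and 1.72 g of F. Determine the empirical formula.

C: 2.72 g ÷ 12.01 g/mol = 0.2265 mol
H: 0.274 g ÷ 1.008 g/mol = 0.2718 mol
Cl: 3.21 g ÷ 35.45 g/mol = 0.09055 mol
F: 1.72 g ÷ 19.00 g/mol = 0.09053 mol
Ratios (÷ 0.09053): C 2.502, H 3.003, Cl 1.000, F 1.000
Multiply by 2: C 5.00, H 6.01, Cl 2.00, F 2.00 → C5H6Cl2F2

C5H6Cl2F2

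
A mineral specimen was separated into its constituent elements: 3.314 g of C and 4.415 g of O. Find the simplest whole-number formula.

CO

Moles — C: 3.314 / 12.01 = 0.2759 mol; O: 4.415 / 16.00 = 0.2759 mol
Ratios (÷ 0.2759): C 1.000, O 1.000
→ CO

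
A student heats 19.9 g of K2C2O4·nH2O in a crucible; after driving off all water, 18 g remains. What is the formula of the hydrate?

K2C2O4·H2O

Mass of water lost = 19.9 − 18 = 1.9 g → 1.9 / 18.02 = 0.1054 mol H2O
Molar mass of K2C2O4 = 166.22 g/mol → mol K2C2O4 = 18 / 166.22 = 0.1083
n = 0.1054 / 0.1083 = 0.97 ≈ 1 → K2C2O4·H2O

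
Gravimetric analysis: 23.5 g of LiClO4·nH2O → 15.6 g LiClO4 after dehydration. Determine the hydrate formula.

Mass of water lost = 23.5 − 15.6 = 7.9 g → 7.9 / 18.02 = 0.4384 mol H2O
Molar mass of LiClO4 = 106.39 g/mol → mol LiClO4 = 15.6 / 106.39 = 0.1466
n = 0.4384 / 0.1466 = 2.99 ≈ 3 → LiClO4·3H2O

LiClO4·3H2O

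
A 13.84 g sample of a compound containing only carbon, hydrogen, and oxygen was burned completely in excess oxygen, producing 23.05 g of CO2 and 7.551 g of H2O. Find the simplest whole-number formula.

mol C = 23.05 / 44.01 = 0.5237; mass C = 0.5237 × 12.01 = 6.290 g
mol H = 2 × (7.551 / 18.02) = 0.8381; mass H = 0.8381 × 1.008 = 0.8448 g
mass O = 13.84 − (7.135) = 6.705 g → mol O = 0.4191
Divide by the smallest (0.4191 mol O): C 1.250, H 2.000, O 1.000
×4: C 5.00, H 8.00, O 4.00 → C5H8O4

C5H8O4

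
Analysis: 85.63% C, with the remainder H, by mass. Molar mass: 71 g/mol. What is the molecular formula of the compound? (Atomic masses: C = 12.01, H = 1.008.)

Assume 100 g: 85.63 g C, 14.37 g H.
Moles — C: 85.63 / 12.01 = 7.13 mol; H: 14.37 / 1.008 = 14.26 mol
Smallest is C at 7.13 mol; normalising gives C 1.000, H 1.999
→ CH2
Empirical-formula mass = 14.03 g/mol
n = 71 / 14.03 = 5.06 ≈ 5
Molecular formula = (CH2)×5 = C5H10

C5H10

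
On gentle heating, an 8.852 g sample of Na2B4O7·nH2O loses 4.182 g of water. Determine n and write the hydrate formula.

Na2B4O7·10H2O

Mass of anhydrous Na2B4O7 = 8.852 − 4.182 = 4.67 g
mol H2O = 4.182 / 18.02 = 0.2321
Molar mass of Na2B4O7 = 201.22 g/mol → mol Na2B4O7 = 4.67 / 201.22 = 0.02321
n = 0.2321 / 0.02321 = 10.00 ≈ 10 → Na2B4O7·10H2O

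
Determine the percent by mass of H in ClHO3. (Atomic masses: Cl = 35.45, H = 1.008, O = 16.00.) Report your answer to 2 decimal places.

1.19%

Molar mass = 1(35.45) + 1(1.008) + 3(16.00) = 84.458 g/mol
Mass of H per mole = 1 × 1.008 = 1.008 g
% H = 1.008 / 84.458 × 100 = 1.19%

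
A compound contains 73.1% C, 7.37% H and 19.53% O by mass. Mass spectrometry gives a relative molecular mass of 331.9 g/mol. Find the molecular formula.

C20H24O4

Assume 100 g: 73.1 g C, 7.37 g H, 19.53 g O.
Moles — C: 73.1 / 12.01 = 6.087 mol; H: 7.37 / 1.008 = 7.312 mol; O: 19.53 / 16.00 = 1.221 mol
Smallest is O at 1.221 mol; normalising gives C 4.986, H 5.990, O 1.000
Ratio ≈ 5:6:1, so the empirical formula is C5H6O
Empirical-formula mass = 82.10 g/mol
n = 331.9 / 82.10 = 4.04 ≈ 4
Molecular formula = (C5H6O)×4 = C20H24O4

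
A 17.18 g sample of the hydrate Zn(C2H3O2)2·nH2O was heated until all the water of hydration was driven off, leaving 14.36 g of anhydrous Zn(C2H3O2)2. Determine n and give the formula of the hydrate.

Mass of water lost = 17.18 − 14.36 = 2.82 g → 2.82 / 18.02 = 0.1565 mol H2O
Molar mass of Zn(C2H3O2)2 = 183.47 g/mol → mol Zn(C2H3O2)2 = 14.36 / 183.47 = 0.07827
n = 0.1565 / 0.07827 = 2.00 ≈ 2 → Zn(C2H3O2)2·2H2O

Zn(C2H3O2)2·2H2O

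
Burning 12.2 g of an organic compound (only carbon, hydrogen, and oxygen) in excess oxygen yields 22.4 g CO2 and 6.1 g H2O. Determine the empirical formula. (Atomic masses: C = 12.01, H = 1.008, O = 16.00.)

C3H4O2

mol C = 22.4 / 44.01 = 0.5090; mass C = 0.5090 × 12.01 = 6.113 g
mol H = 2 × (6.1 / 18.02) = 0.6770; mass H = 0.6770 × 1.008 = 0.6824 g
mass O = 12.2 − (6.795) = 5.405 g → mol O = 0.3378
Smallest is O at 0.3378 mol; normalising gives C 1.507, H 2.004, O 1.000
Multiply by 2: C 3.01, H 4.01, O 2.00 → C3H4O2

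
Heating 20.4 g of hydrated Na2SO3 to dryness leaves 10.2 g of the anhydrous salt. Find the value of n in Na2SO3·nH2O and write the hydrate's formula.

Na2SO3·7H2O

Mass of water lost = 20.4 − 10.2 = 10.2 g → 10.2 / 18.02 = 0.566 mol H2O
Molar mass of Na2SO3 = 126.05 g/mol → mol Na2SO3 = 10.2 / 126.05 = 0.08092
n = 0.566 / 0.08092 = 7.00 ≈ 7 → Na2SO3·7H2O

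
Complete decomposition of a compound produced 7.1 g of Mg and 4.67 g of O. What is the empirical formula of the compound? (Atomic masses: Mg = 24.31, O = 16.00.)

n(Mg) = 7.1/24.31 = 0.2921, n(O) = 4.67/16.00 = 0.2919
Divide by the smallest (0.2919 mol O): Mg 1.001, O 1.000
→ MgO

MgO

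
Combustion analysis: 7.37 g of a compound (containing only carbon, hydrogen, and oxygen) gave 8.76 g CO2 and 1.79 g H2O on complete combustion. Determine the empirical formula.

mol C = 8.76 / 44.01 = 0.1990; mass C = 0.1990 × 12.01 = 2.391 g
mol H = 2 × (1.79 / 18.02) = 0.1987; mass H = 0.1987 × 1.008 = 0.2003 g
mass O = 7.37 − (2.591) = 4.779 g → mol O = 0.2987
Divide by the smallest (0.1987 mol H): C 1.002, H 1.000, O 1.504
×2: C 2.00, H 2.00, O 3.01 → C2H2O3

C2H2O3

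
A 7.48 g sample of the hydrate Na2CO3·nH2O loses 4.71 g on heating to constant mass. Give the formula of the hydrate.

Na2CO3·10H2O

Mass of anhydrous Na2CO3 = 7.48 − 4.71 = 2.77 g
mol H2O = 4.71 / 18.02 = 0.2614
Molar mass of Na2CO3 = 105.99 g/mol → mol Na2CO3 = 2.77 / 105.99 = 0.02613
n = 0.2614 / 0.02613 = 10.00 ≈ 10 → Na2CO3·10H2O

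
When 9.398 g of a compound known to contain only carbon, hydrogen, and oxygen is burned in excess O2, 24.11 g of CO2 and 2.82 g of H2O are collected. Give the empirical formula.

mol C = 24.11 / 44.01 = 0.5478; mass C = 0.5478 × 12.01 = 6.579 g
mol H = 2 × (2.82 / 18.02) = 0.3130; mass H = 0.3130 × 1.008 = 0.3155 g
mass O = 9.398 − (6.895) = 2.503 g → mol O = 0.1564
Divide by the smallest (0.1564 mol O): C 3.502, H 2.001, O 1.000
Multiply by 2: C 7.00, H 4.00, O 2.00 → C7H4O2

C7H4O2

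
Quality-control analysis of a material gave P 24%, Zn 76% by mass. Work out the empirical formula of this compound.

Assume 100 g: 24 g P, 76 g Zn.
P: 24 g ÷ 30.97 g/mol = 0.7749 mol
Zn: 76 g ÷ 65.38 g/mol = 1.162 mol
Smallest is P at 0.7749 mol; normalising gives P 1.000, Zn 1.500
Scaling by 2: P 2.00, Zn 3.00 → P2Zn3

P2Zn3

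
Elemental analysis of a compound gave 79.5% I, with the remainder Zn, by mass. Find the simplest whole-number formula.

Assume 100 g: 79.5 g I, 20.5 g Zn.
Moles — I: 79.5 / 126.90 = 0.6265 mol; Zn: 20.5 / 65.38 = 0.3136 mol
Divide by the smallest (0.3136 mol Zn): I 1.998, Zn 1.000
Ratio ≈ 2:1, so the empirical formula is I2Zn

I2Zn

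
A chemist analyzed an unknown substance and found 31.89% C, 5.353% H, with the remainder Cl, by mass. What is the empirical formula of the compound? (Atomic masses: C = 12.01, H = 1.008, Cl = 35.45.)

C3H6Cl2

Assume 100 g: 31.89 g C, 5.353 g H, 62.757 g Cl.
n(C) = 31.89/12.01 = 2.655, n(H) = 5.353/1.008 = 5.311, n(Cl) = 62.757/35.45 = 1.77
Smallest is Cl at 1.77 mol; normalising gives C 1.500, H 3.000, Cl 1.000
Scaling by 2: C 3.00, H 6.00, Cl 2.00 → C3H6Cl2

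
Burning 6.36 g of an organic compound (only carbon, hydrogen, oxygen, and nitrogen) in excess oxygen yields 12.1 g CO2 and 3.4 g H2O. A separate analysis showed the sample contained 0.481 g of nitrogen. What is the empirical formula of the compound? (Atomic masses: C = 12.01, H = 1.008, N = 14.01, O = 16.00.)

C8H11NO4

mol C = 12.1 / 44.01 = 0.2749; mass C = 0.2749 × 12.01 = 3.302 g
mol H = 2 × (3.4 / 18.02) = 0.3774; mass H = 0.3774 × 1.008 = 0.3804 g
mol N = 0.481 / 14.01 = 0.03433
mass O = 6.36 − (4.163) = 2.197 g → mol O = 0.1373
Ratios (÷ 0.03433): C 8.008, H 10.991, N 1.000, O 3.999
→ C8H11NO4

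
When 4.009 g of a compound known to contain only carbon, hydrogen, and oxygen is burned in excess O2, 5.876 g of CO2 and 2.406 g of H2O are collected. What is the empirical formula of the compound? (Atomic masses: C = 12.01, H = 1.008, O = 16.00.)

mol C = 5.876 / 44.01 = 0.1335; mass C = 0.1335 × 12.01 = 1.604 g
mol H = 2 × (2.406 / 18.02) = 0.2670; mass H = 0.2670 × 1.008 = 0.2692 g
mass O = 4.009 − (1.873) = 2.136 g → mol O = 0.1335
Ratios (÷ 0.1335): C 1.000, H 2.000, O 1.000
≈ 1:2:1 → CH2O

CH2O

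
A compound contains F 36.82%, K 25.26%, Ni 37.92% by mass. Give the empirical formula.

F3KNi

Assume 100 g: 36.82 g F, 25.26 g K, 37.92 g Ni.
Moles — F: 36.82 / 19.00 = 1.938 mol; K: 25.26 / 39.10 = 0.646 mol; Ni: 37.92 / 58.69 = 0.6461 mol
Ratios (÷ 0.646): F 3.000, K 1.000, Ni 1.000
Ratio ≈ 3:1:1, so the empirical formula is F3KNi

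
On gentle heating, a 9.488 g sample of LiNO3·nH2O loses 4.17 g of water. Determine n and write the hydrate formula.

Mass of anhydrous LiNO3 = 9.488 − 4.17 = 5.318 g
mol H2O = 4.17 / 18.02 = 0.2314
Molar mass of LiNO3 = 68.95 g/mol → mol LiNO3 = 5.318 / 68.95 = 0.07713
n = 0.2314 / 0.07713 = 3.00 ≈ 3 → LiNO3·3H2O

LiNO3·3H2O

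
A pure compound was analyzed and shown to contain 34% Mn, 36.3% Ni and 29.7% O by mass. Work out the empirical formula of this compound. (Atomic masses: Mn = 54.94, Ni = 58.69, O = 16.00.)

MnNiO3

Assume 100 g: 34 g Mn, 36.3 g Ni, 29.7 g O.
Moles — Mn: 34 / 54.94 = 0.6189 mol; Ni: 36.3 / 58.69 = 0.6185 mol; O: 29.7 / 16.00 = 1.856 mol
Smallest is Ni at 0.6185 mol; normalising gives Mn 1.001, Ni 1.000, O 3.001
→ MnNiO3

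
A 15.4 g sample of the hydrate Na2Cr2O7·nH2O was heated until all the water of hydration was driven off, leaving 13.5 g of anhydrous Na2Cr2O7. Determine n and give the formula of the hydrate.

Na2Cr2O7·2H2O

Mass of water lost = 15.4 − 13.5 = 1.9 g → 1.9 / 18.02 = 0.1054 mol H2O
Molar mass of Na2Cr2O7 = 261.98 g/mol → mol Na2Cr2O7 = 13.5 / 261.98 = 0.05153
n = 0.1054 / 0.05153 = 2.05 ≈ 2 → Na2Cr2O7·2H2O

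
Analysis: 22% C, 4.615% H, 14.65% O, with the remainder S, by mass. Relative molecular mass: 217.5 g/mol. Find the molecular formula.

Assume 100 g: 22 g C, 4.615 g H, 14.65 g O, 58.735 g S.
Moles — C: 22 / 12.01 = 1.832 mol; H: 4.615 / 1.008 = 4.578 mol; O: 14.65 / 16.00 = 0.9156 mol; S: 58.735 / 32.07 = 1.831 mol
Divide by the smallest (0.9156 mol O): C 2.001, H 5.000, O 1.000, S 2.000
≈ 2:5:1:2 → C2H5OS2
Empirical-formula mass = 109.20 g/mol
n = 217.5 / 109.20 = 1.99 ≈ 2
Molecular formula = (C2H5OS2)×2 = C4H10O2S4

C4H10O2S4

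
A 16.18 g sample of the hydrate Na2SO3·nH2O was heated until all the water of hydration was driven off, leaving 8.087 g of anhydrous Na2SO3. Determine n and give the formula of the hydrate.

Mass of water lost = 16.18 − 8.087 = 8.093 g → 8.093 / 18.02 = 0.4491 mol H2O
Molar mass of Na2SO3 = 126.05 g/mol → mol Na2SO3 = 8.087 / 126.05 = 0.06416
n = 0.4491 / 0.06416 = 7.00 ≈ 7 → Na2SO3·7H2O

Na2SO3·7H2O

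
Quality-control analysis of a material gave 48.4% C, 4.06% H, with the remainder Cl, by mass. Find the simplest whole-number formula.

C3H3Cl

Assume 100 g: 48.4 g C, 4.06 g H, 47.54 g Cl.
C: 48.4 g ÷ 12.01 g/mol = 4.03 mol
H: 4.06 g ÷ 1.008 g/mol = 4.028 mol
Cl: 47.54 g ÷ 35.45 g/mol = 1.341 mol
Smallest is Cl at 1.341 mol; normalising gives C 3.005, H 3.003, Cl 1.000
→ C3H3Cl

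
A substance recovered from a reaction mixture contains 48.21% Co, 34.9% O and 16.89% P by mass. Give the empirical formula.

Assume 100 g: 48.21 g Co, 34.9 g O, 16.89 g P.
Moles — Co: 48.21 / 58.93 = 0.8181 mol; O: 34.9 / 16.00 = 2.181 mol; P: 16.89 / 30.97 = 0.5454 mol
Smallest is P at 0.5454 mol; normalising gives Co 1.500, O 4.000, P 1.000
Multiply by 2: Co 3.00, O 8.00, P 2.00 → Co3O8P2

Co3O8P2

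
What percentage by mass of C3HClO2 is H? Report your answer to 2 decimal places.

Molar mass = 3(12.01) + 1(1.008) + 1(35.45) + 2(16.00) = 104.488 g/mol
Mass of H per mole = 1 × 1.008 = 1.008 g
% H = 1.008 / 104.488 × 100 = 0.96%

0.96%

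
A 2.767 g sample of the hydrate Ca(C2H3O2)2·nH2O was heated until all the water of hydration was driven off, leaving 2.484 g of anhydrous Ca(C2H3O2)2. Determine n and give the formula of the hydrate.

Ca(C2H3O2)2·H2O

Mass of water lost = 2.767 − 2.484 = 0.283 g → 0.283 / 18.02 = 0.0157 mol H2O
Molar mass of Ca(C2H3O2)2 = 158.17 g/mol → mol Ca(C2H3O2)2 = 2.484 / 158.17 = 0.0157
n = 0.0157 / 0.0157 = 1.00 ≈ 1 → Ca(C2H3O2)2·H2O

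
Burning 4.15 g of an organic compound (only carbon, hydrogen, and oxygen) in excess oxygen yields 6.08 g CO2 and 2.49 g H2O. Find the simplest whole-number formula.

mol C = 6.08 / 44.01 = 0.1382; mass C = 0.1382 × 12.01 = 1.659 g
mol H = 2 × (2.49 / 18.02) = 0.2764; mass H = 0.2764 × 1.008 = 0.2786 g
mass O = 4.15 − (1.938) = 2.212 g → mol O = 0.1383
Ratios (÷ 0.1382): C 1.000, H 2.000, O 1.001
Ratio ≈ 1:2:1, so the empirical formula is CH2O

CH2O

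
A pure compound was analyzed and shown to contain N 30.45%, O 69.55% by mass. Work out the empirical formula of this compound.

Assume 100 g: 30.45 g N, 69.55 g O.
n(N) = 30.45/14.01 = 2.173, n(O) = 69.55/16.00 = 4.347
Divide by the smallest (2.173 mol N): N 1.000, O 2.000
→ NO2

NO2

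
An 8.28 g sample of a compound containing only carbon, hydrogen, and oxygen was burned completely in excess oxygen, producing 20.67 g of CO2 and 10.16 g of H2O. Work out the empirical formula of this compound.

C5H12O

mol C = 20.67 / 44.01 = 0.4697; mass C = 0.4697 × 12.01 = 5.641 g
mol H = 2 × (10.16 / 18.02) = 1.128; mass H = 1.128 × 1.008 = 1.137 g
mass O = 8.28 − (6.777) = 1.503 g → mol O = 0.09392
Ratios (÷ 0.09392): C 5.001, H 12.007, O 1.000
Ratio ≈ 5:12:1, so the empirical formula is C5H12O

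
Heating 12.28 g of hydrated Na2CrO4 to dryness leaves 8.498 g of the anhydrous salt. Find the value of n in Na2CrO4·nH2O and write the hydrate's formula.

Na2CrO4·4H2O

Mass of water lost = 12.28 − 8.498 = 3.782 g → 3.782 / 18.02 = 0.2099 mol H2O
Molar mass of Na2CrO4 = 161.98 g/mol → mol Na2CrO4 = 8.498 / 161.98 = 0.05246
n = 0.2099 / 0.05246 = 4.00 ≈ 4 → Na2CrO4·4H2O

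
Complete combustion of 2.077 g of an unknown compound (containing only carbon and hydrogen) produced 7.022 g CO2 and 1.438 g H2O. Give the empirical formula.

CH

mol C = 7.022 / 44.01 = 0.1596; mass C = 0.1596 × 12.01 = 1.916 g
mol H = 2 × (1.438 / 18.02) = 0.1596; mass H = 0.1596 × 1.008 = 0.1609 g
Smallest is C at 0.1596 mol; normalising gives C 1.000, H 1.000
Ratio ≈ 1:1, so the empirical formula is CH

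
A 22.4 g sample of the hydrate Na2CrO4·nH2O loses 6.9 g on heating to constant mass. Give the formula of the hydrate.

Mass of anhydrous Na2CrO4 = 22.4 − 6.9 = 15.5 g
mol H2O = 6.9 / 18.02 = 0.3829
Molar mass of Na2CrO4 = 161.98 g/mol → mol Na2CrO4 = 15.5 / 161.98 = 0.09569
n = 0.3829 / 0.09569 = 4.00 ≈ 4 → Na2CrO4·4H2O

Na2CrO4·4H2O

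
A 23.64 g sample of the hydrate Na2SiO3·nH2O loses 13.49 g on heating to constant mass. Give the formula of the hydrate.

Mass of anhydrous Na2SiO3 = 23.64 − 13.49 = 10.15 g
mol H2O = 13.49 / 18.02 = 0.7486
Molar mass of Na2SiO3 = 122.07 g/mol → mol Na2SiO3 = 10.15 / 122.07 = 0.08315
n = 0.7486 / 0.08315 = 9.00 ≈ 9 → Na2SiO3·9H2O

Na2SiO3·9H2O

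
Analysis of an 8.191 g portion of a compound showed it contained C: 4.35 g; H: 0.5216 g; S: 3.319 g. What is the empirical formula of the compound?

C7H10S2

C: 4.35 g ÷ 12.01 g/mol = 0.3622 mol
H: 0.5216 g ÷ 1.008 g/mol = 0.5175 mol
S: 3.319 g ÷ 32.07 g/mol = 0.1035 mol
Divide by the smallest (0.1035 mol S): C 3.500, H 5.000, S 1.000
×2: C 7.00, H 10.00, S 2.00 → C7H10S2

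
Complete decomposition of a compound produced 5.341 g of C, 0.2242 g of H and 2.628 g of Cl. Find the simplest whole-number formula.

n(C) = 5.341/12.01 = 0.4447, n(H) = 0.2242/1.008 = 0.2224, n(Cl) = 2.628/35.45 = 0.07413
Smallest is Cl at 0.07413 mol; normalising gives C 5.999, H 3.000, Cl 1.000
→ C6H3Cl

C6H3Cl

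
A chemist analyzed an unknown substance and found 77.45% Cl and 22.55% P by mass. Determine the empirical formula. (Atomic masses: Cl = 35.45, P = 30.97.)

Assume 100 g: 77.45 g Cl, 22.55 g P.
Moles — Cl: 77.45 / 35.45 = 2.185 mol; P: 22.55 / 30.97 = 0.7281 mol
Ratios (÷ 0.7281): Cl 3.001, P 1.000
Ratio ≈ 3:1, so the empirical formula is Cl3P

Cl3P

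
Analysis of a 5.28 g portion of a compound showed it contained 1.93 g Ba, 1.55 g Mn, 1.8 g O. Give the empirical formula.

Ba: 1.93 g ÷ 137.33 g/mol = 0.01405 mol
Mn: 1.55 g ÷ 54.94 g/mol = 0.02821 mol
O: 1.8 g ÷ 16.00 g/mol = 0.1125 mol
Smallest is Ba at 0.01405 mol; normalising gives Ba 1.000, Mn 2.007, O 8.005
→ BaMn2O8

BaMn2O8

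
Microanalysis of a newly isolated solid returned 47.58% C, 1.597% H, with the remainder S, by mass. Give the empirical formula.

C5H2S2

Assume 100 g: 47.58 g C, 1.597 g H, 50.823 g S.
n(C) = 47.58/12.01 = 3.962, n(H) = 1.597/1.008 = 1.584, n(S) = 50.823/32.07 = 1.585
Ratios (÷ 1.584): C 2.501, H 1.000, S 1.000
Multiply by 2: C 5.00, H 2.00, S 2.00 → C5H2S2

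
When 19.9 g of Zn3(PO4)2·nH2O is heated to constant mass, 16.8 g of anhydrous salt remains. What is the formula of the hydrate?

Zn3(PO4)2·4H2O

Mass of water lost = 19.9 − 16.8 = 3.1 g → 3.1 / 18.02 = 0.172 mol H2O
Molar mass of Zn3(PO4)2 = 386.08 g/mol → mol Zn3(PO4)2 = 16.8 / 386.08 = 0.04351
n = 0.172 / 0.04351 = 3.95 ≈ 4 → Zn3(PO4)2·4H2O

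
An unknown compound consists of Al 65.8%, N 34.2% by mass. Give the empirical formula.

AlN

Assume 100 g: 65.8 g Al, 34.2 g N.
Moles — Al: 65.8 / 26.98 = 2.439 mol; N: 34.2 / 14.01 = 2.441 mol
Smallest is Al at 2.439 mol; normalising gives Al 1.000, N 1.001
Ratio ≈ 1:1, so the empirical formula is AlN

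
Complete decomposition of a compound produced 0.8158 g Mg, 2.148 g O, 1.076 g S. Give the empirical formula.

MgO4S

Moles — Mg: 0.8158 / 24.31 = 0.03356 mol; O: 2.148 / 16.00 = 0.1343 mol; S: 1.076 / 32.07 = 0.03355 mol
Smallest is S at 0.03355 mol; normalising gives Mg 1.000, O 4.001, S 1.000
→ MgO4S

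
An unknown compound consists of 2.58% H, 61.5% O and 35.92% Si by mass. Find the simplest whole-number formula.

H2O3Si

Assume 100 g: 2.58 g H, 61.5 g O, 35.92 g Si.
Moles — H: 2.58 / 1.008 = 2.56 mol; O: 61.5 / 16.00 = 3.844 mol; Si: 35.92 / 28.09 = 1.279 mol
Ratios (÷ 1.279): H 2.002, O 3.006, Si 1.000
→ H2O3Si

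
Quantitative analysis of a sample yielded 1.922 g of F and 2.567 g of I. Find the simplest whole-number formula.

F5I

n(F) = 1.922/19.00 = 0.1012, n(I) = 2.567/126.90 = 0.02023
Divide by the smallest (0.02023 mol I): F 5.001, I 1.000
≈ 5:1 → F5I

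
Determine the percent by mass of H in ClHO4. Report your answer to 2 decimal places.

1.00%

Molar mass = 1(35.45) + 1(1.008) + 4(16.00) = 100.458 g/mol
Mass of H per mole = 1 × 1.008 = 1.008 g
% H = 1.008 / 100.458 × 100 = 1.00%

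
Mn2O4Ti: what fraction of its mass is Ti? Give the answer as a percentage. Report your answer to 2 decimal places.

21.59%

Molar mass = 2(54.94) + 4(16.00) + 1(47.87) = 221.750 g/mol
Mass of Ti per mole = 1 × 47.87 = 47.870 g
% Ti = 47.870 / 221.750 × 100 = 21.59%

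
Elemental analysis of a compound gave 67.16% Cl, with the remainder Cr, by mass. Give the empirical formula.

Assume 100 g: 67.16 g Cl, 32.84 g Cr.
Cl: 67.16 g ÷ 35.45 g/mol = 1.894 mol
Cr: 32.84 g ÷ 52.00 g/mol = 0.6315 mol
Smallest is Cr at 0.6315 mol; normalising gives Cl 3.000, Cr 1.000
→ Cl3Cr

Cl3Cr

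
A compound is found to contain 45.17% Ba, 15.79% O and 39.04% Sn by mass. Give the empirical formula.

BaO3Sn

Assume 100 g: 45.17 g Ba, 15.79 g O, 39.04 g Sn.
Moles — Ba: 45.17 / 137.33 = 0.3289 mol; O: 15.79 / 16.00 = 0.9869 mol; Sn: 39.04 / 118.71 = 0.3289 mol
Ratios (÷ 0.3289): Ba 1.000, O 3.001, Sn 1.000
→ BaO3Sn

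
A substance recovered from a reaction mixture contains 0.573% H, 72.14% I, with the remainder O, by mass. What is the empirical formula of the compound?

Assume 100 g: 0.573 g H, 72.14 g I, 27.287 g O.
Moles — H: 0.573 / 1.008 = 0.5685 mol; I: 72.14 / 126.90 = 0.5685 mol; O: 27.287 / 16.00 = 1.705 mol
Ratios (÷ 0.5685): H 1.000, I 1.000, O 3.000
→ HIO3

HIO3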